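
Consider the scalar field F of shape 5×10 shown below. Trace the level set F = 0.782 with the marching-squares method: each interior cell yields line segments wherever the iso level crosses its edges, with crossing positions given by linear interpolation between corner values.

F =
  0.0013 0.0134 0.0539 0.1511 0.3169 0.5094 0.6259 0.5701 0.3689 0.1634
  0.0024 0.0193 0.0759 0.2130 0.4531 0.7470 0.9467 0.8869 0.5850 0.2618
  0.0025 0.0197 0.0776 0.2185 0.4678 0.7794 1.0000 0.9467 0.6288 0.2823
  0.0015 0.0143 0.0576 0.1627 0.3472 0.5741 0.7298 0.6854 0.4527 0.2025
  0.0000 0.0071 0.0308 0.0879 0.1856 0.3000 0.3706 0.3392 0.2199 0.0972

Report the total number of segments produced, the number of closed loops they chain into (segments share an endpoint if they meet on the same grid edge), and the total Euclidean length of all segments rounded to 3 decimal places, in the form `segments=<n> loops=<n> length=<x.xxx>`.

cell (0,5): code 0100 → (0.487,6.000)–(1.000,5.175)
cell (0,6): code 1100 → (0.669,7.000)–(0.487,6.000)
cell (0,7): code 1000 → (1.000,7.347)–(0.669,7.000)
cell (1,5): code 0110 → (1.000,5.175)–(2.000,5.012)
cell (1,7): code 1001 → (2.000,7.518)–(1.000,7.347)
cell (2,5): code 0010 → (2.000,5.012)–(2.807,6.000)
cell (2,6): code 0011 → (2.807,6.000)–(2.630,7.000)
cell (2,7): code 0001 → (2.630,7.000)–(2.000,7.518)
total: 8 segments, chained into 1 closed loop(s), length Σ = 7.602761

segments=8 loops=1 length=7.603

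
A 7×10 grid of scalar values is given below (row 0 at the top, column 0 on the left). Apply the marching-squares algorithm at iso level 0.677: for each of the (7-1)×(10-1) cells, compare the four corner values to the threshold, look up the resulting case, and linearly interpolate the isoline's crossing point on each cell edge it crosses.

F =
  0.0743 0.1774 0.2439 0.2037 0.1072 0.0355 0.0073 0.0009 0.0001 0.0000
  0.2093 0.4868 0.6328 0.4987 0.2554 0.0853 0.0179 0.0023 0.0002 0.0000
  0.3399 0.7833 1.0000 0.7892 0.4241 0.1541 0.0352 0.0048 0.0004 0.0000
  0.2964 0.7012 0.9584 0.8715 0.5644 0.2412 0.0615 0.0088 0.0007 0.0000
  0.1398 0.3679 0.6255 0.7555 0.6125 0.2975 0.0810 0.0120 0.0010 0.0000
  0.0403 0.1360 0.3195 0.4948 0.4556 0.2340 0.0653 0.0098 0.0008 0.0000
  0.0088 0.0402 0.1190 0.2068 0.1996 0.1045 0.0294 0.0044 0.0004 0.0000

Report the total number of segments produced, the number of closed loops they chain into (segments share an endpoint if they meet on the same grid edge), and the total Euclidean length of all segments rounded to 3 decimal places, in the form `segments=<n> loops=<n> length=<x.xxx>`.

cell (1,0): code 0100 → (1.641,1.000)–(2.000,0.760)
cell (1,1): code 1100 → (1.120,2.000)–(1.641,1.000)
cell (1,2): code 1100 → (1.614,3.000)–(1.120,2.000)
cell (1,3): code 1000 → (2.000,3.307)–(1.614,3.000)
cell (2,0): code 0110 → (2.000,0.760)–(3.000,0.940)
cell (2,3): code 1001 → (3.000,3.633)–(2.000,3.307)
cell (3,0): code 0010 → (3.000,0.940)–(3.073,1.000)
cell (3,1): code 0011 → (3.073,1.000)–(3.845,2.000)
cell (3,2): code 0111 → (3.845,2.000)–(4.000,2.396)
cell (3,3): code 1001 → (4.000,3.549)–(3.000,3.633)
cell (4,2): code 0010 → (4.000,2.396)–(4.301,3.000)
cell (4,3): code 0001 → (4.301,3.000)–(4.000,3.549)
total: 12 segments, chained into 1 closed loop(s), length Σ = 9.322973

segments=12 loops=1 length=9.323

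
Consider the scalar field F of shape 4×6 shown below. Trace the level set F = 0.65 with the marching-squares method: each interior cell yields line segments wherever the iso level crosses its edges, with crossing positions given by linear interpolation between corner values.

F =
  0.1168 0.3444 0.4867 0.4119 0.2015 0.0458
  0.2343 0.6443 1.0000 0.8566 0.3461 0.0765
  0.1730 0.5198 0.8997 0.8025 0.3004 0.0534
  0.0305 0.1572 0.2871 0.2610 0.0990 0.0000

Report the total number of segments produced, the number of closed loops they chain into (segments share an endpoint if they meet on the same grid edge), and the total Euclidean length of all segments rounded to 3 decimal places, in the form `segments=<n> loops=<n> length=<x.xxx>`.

segments=8 loops=1 length=7.089

cell (0,1): code 0100 → (0.318,2.000)–(1.000,1.016)
cell (0,2): code 1100 → (0.535,3.000)–(0.318,2.000)
cell (0,3): code 1000 → (1.000,3.405)–(0.535,3.000)
cell (1,1): code 0110 → (1.000,1.016)–(2.000,1.343)
cell (1,3): code 1001 → (2.000,3.304)–(1.000,3.405)
cell (2,1): code 0010 → (2.000,1.343)–(2.408,2.000)
cell (2,2): code 0011 → (2.408,2.000)–(2.282,3.000)
cell (2,3): code 0001 → (2.282,3.000)–(2.000,3.304)
total: 8 segments, chained into 1 closed loop(s), length Σ = 7.089215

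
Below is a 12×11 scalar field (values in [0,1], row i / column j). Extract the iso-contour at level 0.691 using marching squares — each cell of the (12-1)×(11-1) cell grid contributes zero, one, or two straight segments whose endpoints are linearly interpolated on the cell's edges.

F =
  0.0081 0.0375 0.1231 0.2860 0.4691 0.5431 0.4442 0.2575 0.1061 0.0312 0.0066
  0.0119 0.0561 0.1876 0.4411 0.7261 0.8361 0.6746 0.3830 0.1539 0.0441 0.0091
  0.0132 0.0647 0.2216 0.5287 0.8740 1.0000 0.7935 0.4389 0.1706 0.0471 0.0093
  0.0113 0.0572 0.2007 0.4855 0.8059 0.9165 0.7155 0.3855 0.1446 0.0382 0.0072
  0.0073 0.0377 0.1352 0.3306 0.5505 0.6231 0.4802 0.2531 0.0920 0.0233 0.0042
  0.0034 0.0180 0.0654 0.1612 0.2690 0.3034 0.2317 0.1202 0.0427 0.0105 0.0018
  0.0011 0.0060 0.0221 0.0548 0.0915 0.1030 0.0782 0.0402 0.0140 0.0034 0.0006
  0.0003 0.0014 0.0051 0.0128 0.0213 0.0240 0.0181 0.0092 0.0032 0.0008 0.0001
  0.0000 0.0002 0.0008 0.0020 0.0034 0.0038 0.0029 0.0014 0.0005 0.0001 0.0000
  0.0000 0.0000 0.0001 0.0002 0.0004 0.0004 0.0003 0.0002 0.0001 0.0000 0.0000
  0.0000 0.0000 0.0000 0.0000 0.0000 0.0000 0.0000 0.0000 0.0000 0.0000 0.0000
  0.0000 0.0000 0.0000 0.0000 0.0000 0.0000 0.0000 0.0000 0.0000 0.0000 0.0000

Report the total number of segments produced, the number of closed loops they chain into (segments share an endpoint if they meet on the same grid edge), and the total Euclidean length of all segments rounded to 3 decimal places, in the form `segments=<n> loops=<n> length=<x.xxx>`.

cell (0,3): code 0100 → (0.863,4.000)–(1.000,3.877)
cell (0,4): code 1100 → (0.505,5.000)–(0.863,4.000)
cell (0,5): code 1000 → (1.000,5.898)–(0.505,5.000)
cell (1,3): code 0110 → (1.000,3.877)–(2.000,3.470)
cell (1,5): code 1101 → (1.138,6.000)–(1.000,5.898)
cell (1,6): code 1000 → (2.000,6.289)–(1.138,6.000)
cell (2,3): code 0110 → (2.000,3.470)–(3.000,3.641)
cell (2,6): code 1001 → (3.000,6.074)–(2.000,6.289)
cell (3,3): code 0010 → (3.000,3.641)–(3.450,4.000)
cell (3,4): code 0011 → (3.450,4.000)–(3.769,5.000)
cell (3,5): code 0011 → (3.769,5.000)–(3.104,6.000)
cell (3,6): code 0001 → (3.104,6.000)–(3.000,6.074)
total: 12 segments, chained into 1 closed loop(s), length Σ = 9.423044

segments=12 loops=1 length=9.423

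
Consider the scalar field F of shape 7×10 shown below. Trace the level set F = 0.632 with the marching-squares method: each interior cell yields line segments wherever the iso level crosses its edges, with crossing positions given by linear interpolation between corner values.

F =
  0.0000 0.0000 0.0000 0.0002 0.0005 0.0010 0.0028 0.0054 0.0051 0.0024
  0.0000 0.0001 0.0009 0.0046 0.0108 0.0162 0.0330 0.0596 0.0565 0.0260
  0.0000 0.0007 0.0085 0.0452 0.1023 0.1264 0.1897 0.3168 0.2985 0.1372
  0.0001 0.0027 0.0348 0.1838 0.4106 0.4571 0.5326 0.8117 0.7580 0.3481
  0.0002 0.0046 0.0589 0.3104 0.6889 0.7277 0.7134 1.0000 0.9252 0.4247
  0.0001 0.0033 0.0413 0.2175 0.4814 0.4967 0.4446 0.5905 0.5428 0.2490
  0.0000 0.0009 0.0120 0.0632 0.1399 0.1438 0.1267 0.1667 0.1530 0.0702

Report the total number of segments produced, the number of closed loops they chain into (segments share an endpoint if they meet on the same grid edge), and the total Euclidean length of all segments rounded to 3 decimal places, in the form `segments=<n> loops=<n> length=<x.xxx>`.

cell (2,6): code 0100 → (2.637,7.000)–(3.000,6.356)
cell (2,7): code 1100 → (2.726,8.000)–(2.637,7.000)
cell (2,8): code 1000 → (3.000,8.307)–(2.726,8.000)
cell (3,3): code 0100 → (3.796,4.000)–(4.000,3.850)
cell (3,4): code 1100 → (3.646,5.000)–(3.796,4.000)
cell (3,5): code 1100 → (3.550,6.000)–(3.646,5.000)
cell (3,6): code 1110 → (3.000,6.356)–(3.550,6.000)
cell (3,8): code 1001 → (4.000,8.586)–(3.000,8.307)
cell (4,3): code 0010 → (4.000,3.850)–(4.274,4.000)
cell (4,4): code 0011 → (4.274,4.000)–(4.414,5.000)
cell (4,5): code 0011 → (4.414,5.000)–(4.303,6.000)
cell (4,6): code 0011 → (4.303,6.000)–(4.899,7.000)
cell (4,7): code 0011 → (4.899,7.000)–(4.767,8.000)
cell (4,8): code 0001 → (4.767,8.000)–(4.000,8.586)
total: 14 segments, chained into 1 closed loop(s), length Σ = 11.583942

segments=14 loops=1 length=11.584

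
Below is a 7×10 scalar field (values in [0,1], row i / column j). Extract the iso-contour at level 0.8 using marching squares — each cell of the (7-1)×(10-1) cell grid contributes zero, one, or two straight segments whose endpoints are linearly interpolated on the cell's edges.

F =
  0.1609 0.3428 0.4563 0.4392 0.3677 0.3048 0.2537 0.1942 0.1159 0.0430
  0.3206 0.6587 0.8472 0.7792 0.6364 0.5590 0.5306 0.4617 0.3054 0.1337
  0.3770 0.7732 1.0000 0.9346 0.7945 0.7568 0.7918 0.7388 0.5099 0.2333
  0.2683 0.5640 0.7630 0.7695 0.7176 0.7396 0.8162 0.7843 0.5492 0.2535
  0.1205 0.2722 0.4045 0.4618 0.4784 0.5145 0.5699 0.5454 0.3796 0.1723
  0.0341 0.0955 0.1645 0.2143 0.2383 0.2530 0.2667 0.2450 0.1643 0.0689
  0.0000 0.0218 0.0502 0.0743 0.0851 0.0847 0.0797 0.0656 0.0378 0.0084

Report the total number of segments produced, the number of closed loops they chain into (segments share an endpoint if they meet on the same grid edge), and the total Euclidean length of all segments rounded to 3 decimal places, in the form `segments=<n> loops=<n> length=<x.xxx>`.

segments=12 loops=2 length=9.540

cell (0,1): code 0100 → (0.879,2.000)–(1.000,1.750)
cell (0,2): code 1000 → (1.000,2.694)–(0.879,2.000)
cell (1,1): code 0110 → (1.000,1.750)–(2.000,1.118)
cell (1,2): code 1101 → (1.134,3.000)–(1.000,2.694)
cell (1,3): code 1000 → (2.000,3.961)–(1.134,3.000)
cell (2,1): code 0010 → (2.000,1.118)–(2.844,2.000)
cell (2,2): code 0011 → (2.844,2.000)–(2.815,3.000)
cell (2,3): code 0001 → (2.815,3.000)–(2.000,3.961)
cell (2,5): code 0100 → (2.336,6.000)–(3.000,5.789)
cell (2,6): code 1000 → (3.000,6.508)–(2.336,6.000)
cell (3,5): code 0010 → (3.000,5.789)–(3.066,6.000)
cell (3,6): code 0001 → (3.066,6.000)–(3.000,6.508)
total: 12 segments, chained into 2 closed loop(s), length Σ = 9.539881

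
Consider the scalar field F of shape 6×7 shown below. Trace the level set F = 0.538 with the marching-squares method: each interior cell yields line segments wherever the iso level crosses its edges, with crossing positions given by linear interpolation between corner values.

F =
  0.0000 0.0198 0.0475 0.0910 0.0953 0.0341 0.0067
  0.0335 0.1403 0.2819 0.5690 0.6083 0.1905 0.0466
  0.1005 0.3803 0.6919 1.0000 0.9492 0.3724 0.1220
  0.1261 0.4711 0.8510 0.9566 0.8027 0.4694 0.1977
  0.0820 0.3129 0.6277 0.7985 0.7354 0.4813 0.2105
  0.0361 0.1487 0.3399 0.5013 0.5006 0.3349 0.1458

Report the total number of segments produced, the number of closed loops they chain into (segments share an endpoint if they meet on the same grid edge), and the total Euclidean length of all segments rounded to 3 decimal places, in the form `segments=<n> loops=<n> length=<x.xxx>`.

segments=14 loops=1 length=12.102

cell (0,2): code 0100 → (0.935,3.000)–(1.000,2.892)
cell (0,3): code 1100 → (0.863,4.000)–(0.935,3.000)
cell (0,4): code 1000 → (1.000,4.168)–(0.863,4.000)
cell (1,1): code 0100 → (1.625,2.000)–(2.000,1.506)
cell (1,2): code 1110 → (1.000,2.892)–(1.625,2.000)
cell (1,4): code 1001 → (2.000,4.713)–(1.000,4.168)
cell (2,1): code 0110 → (2.000,1.506)–(3.000,1.176)
cell (2,4): code 1001 → (3.000,4.794)–(2.000,4.713)
cell (3,1): code 0110 → (3.000,1.176)–(4.000,1.715)
cell (3,4): code 1001 → (4.000,4.777)–(3.000,4.794)
cell (4,1): code 0010 → (4.000,1.715)–(4.312,2.000)
cell (4,2): code 0011 → (4.312,2.000)–(4.877,3.000)
cell (4,3): code 0011 → (4.877,3.000)–(4.841,4.000)
cell (4,4): code 0001 → (4.841,4.000)–(4.000,4.777)
total: 14 segments, chained into 1 closed loop(s), length Σ = 12.102195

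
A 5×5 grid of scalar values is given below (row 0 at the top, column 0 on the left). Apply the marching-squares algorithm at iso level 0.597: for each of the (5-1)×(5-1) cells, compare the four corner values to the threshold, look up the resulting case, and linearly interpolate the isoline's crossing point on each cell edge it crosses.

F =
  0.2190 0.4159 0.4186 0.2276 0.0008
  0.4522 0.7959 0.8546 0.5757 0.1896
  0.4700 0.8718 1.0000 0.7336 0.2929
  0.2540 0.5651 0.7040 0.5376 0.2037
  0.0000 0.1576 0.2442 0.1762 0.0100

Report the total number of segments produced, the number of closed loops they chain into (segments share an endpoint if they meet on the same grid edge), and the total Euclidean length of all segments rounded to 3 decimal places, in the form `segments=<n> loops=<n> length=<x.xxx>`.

segments=12 loops=1 length=9.057

cell (0,0): code 0100 → (0.477,1.000)–(1.000,0.421)
cell (0,1): code 1100 → (0.409,2.000)–(0.477,1.000)
cell (0,2): code 1000 → (1.000,2.924)–(0.409,2.000)
cell (1,0): code 0110 → (1.000,0.421)–(2.000,0.316)
cell (1,2): code 1101 → (1.135,3.000)–(1.000,2.924)
cell (1,3): code 1000 → (2.000,3.310)–(1.135,3.000)
cell (2,0): code 0010 → (2.000,0.316)–(2.896,1.000)
cell (2,1): code 0111 → (2.896,1.000)–(3.000,1.230)
cell (2,2): code 1011 → (3.000,2.643)–(2.697,3.000)
cell (2,3): code 0001 → (2.697,3.000)–(2.000,3.310)
cell (3,1): code 0010 → (3.000,1.230)–(3.233,2.000)
cell (3,2): code 0001 → (3.233,2.000)–(3.000,2.643)
total: 12 segments, chained into 1 closed loop(s), length Σ = 9.057382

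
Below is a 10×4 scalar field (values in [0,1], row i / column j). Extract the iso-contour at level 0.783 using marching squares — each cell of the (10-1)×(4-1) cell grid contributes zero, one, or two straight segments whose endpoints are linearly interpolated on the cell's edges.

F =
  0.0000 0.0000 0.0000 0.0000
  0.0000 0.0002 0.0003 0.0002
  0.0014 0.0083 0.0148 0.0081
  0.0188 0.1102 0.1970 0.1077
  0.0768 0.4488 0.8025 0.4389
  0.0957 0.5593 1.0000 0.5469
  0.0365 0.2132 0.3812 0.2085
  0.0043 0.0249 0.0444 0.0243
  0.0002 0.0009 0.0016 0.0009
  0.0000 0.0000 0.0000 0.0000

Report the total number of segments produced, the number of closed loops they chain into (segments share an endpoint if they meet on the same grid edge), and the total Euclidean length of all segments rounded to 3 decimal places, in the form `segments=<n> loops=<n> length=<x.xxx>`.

cell (3,1): code 0100 → (3.968,2.000)–(4.000,1.945)
cell (3,2): code 1000 → (4.000,2.054)–(3.968,2.000)
cell (4,1): code 0110 → (4.000,1.945)–(5.000,1.508)
cell (4,2): code 1001 → (5.000,2.479)–(4.000,2.054)
cell (5,1): code 0010 → (5.000,1.508)–(5.351,2.000)
cell (5,2): code 0001 → (5.351,2.000)–(5.000,2.479)
total: 6 segments, chained into 1 closed loop(s), length Σ = 3.502602

segments=6 loops=1 length=3.503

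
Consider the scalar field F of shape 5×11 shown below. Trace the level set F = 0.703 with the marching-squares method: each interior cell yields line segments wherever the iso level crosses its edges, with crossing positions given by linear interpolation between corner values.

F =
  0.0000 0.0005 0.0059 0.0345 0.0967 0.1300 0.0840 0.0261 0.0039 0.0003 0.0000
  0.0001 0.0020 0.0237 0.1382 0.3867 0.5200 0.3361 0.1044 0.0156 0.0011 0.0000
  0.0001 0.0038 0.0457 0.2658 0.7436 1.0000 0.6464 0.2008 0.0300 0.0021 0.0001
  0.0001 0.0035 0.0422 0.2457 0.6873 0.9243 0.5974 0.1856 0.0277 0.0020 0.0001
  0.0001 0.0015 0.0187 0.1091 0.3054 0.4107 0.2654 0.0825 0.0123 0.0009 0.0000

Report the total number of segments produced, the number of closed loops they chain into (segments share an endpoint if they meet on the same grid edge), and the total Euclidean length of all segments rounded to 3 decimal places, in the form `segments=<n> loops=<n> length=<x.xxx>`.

cell (1,3): code 0100 → (1.886,4.000)–(2.000,3.915)
cell (1,4): code 1100 → (1.381,5.000)–(1.886,4.000)
cell (1,5): code 1000 → (2.000,5.840)–(1.381,5.000)
cell (2,3): code 0010 → (2.000,3.915)–(2.721,4.000)
cell (2,4): code 0111 → (2.721,4.000)–(3.000,4.066)
cell (2,5): code 1001 → (3.000,5.677)–(2.000,5.840)
cell (3,4): code 0010 → (3.000,4.066)–(3.431,5.000)
cell (3,5): code 0001 → (3.431,5.000)–(3.000,5.677)
total: 8 segments, chained into 1 closed loop(s), length Σ = 6.162275

segments=8 loops=1 length=6.162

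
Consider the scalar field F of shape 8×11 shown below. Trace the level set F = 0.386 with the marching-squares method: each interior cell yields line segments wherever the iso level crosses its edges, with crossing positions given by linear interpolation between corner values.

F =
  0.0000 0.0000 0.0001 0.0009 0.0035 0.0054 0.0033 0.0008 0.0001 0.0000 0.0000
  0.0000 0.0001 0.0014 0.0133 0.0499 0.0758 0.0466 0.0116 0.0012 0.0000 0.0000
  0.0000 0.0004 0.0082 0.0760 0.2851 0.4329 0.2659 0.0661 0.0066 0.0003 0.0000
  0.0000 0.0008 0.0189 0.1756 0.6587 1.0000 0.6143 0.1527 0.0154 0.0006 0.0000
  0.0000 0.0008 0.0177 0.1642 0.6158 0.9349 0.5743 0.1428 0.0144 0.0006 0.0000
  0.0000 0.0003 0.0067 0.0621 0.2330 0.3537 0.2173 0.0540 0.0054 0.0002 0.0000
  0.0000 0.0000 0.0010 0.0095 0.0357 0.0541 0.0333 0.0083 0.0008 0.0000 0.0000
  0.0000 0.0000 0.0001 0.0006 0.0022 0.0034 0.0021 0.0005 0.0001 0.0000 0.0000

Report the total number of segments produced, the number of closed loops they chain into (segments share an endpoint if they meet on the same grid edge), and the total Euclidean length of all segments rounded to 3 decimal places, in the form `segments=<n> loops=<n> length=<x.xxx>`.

cell (1,4): code 0100 → (1.869,5.000)–(2.000,4.683)
cell (1,5): code 1000 → (2.000,5.281)–(1.869,5.000)
cell (2,3): code 0100 → (2.270,4.000)–(3.000,3.436)
cell (2,4): code 1110 → (2.000,4.683)–(2.270,4.000)
cell (2,5): code 1101 → (2.345,6.000)–(2.000,5.281)
cell (2,6): code 1000 → (3.000,6.495)–(2.345,6.000)
cell (3,3): code 0110 → (3.000,3.436)–(4.000,3.491)
cell (3,6): code 1001 → (4.000,6.436)–(3.000,6.495)
cell (4,3): code 0010 → (4.000,3.491)–(4.600,4.000)
cell (4,4): code 0011 → (4.600,4.000)–(4.944,5.000)
cell (4,5): code 0011 → (4.944,5.000)–(4.527,6.000)
cell (4,6): code 0001 → (4.527,6.000)–(4.000,6.436)
total: 12 segments, chained into 1 closed loop(s), length Σ = 9.544611

segments=12 loops=1 length=9.545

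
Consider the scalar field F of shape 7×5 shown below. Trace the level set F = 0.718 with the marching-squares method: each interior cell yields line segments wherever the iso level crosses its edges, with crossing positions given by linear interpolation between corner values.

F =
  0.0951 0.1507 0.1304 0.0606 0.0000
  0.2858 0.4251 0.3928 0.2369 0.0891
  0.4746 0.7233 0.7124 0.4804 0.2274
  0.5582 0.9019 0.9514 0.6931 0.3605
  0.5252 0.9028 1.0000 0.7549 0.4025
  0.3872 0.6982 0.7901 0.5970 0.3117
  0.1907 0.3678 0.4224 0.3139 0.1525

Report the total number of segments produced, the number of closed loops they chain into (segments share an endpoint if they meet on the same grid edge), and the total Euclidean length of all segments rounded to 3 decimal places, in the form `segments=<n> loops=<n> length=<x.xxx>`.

cell (1,0): code 0100 → (1.982,1.000)–(2.000,0.979)
cell (1,1): code 1000 → (2.000,1.486)–(1.982,1.000)
cell (2,0): code 0110 → (2.000,0.979)–(3.000,0.465)
cell (2,1): code 1101 → (2.023,2.000)–(2.000,1.486)
cell (2,2): code 1000 → (3.000,2.904)–(2.023,2.000)
cell (3,0): code 0110 → (3.000,0.465)–(4.000,0.511)
cell (3,2): code 1101 → (3.403,3.000)–(3.000,2.904)
cell (3,3): code 1000 → (4.000,3.105)–(3.403,3.000)
cell (4,0): code 0010 → (4.000,0.511)–(4.903,1.000)
cell (4,1): code 0111 → (4.903,1.000)–(5.000,1.215)
cell (4,2): code 1011 → (5.000,2.373)–(4.234,3.000)
cell (4,3): code 0001 → (4.234,3.000)–(4.000,3.105)
cell (5,1): code 0010 → (5.000,1.215)–(5.196,2.000)
cell (5,2): code 0001 → (5.196,2.000)–(5.000,2.373)
total: 14 segments, chained into 1 closed loop(s), length Σ = 9.244734

segments=14 loops=1 length=9.245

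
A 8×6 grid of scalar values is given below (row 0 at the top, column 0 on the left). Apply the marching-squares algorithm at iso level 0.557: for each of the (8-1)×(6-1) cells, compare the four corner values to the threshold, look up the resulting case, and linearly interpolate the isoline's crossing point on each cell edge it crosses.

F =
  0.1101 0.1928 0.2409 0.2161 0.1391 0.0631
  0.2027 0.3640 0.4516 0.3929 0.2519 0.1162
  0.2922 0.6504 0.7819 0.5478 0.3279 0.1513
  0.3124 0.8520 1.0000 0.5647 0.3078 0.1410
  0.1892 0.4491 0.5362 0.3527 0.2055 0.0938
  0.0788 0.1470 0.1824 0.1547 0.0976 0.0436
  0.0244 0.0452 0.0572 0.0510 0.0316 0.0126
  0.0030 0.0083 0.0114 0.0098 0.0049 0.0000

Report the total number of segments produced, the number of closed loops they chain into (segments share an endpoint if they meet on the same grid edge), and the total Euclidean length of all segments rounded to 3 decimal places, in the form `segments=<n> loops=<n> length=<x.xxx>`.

cell (1,0): code 0100 → (1.674,1.000)–(2.000,0.739)
cell (1,1): code 1100 → (1.319,2.000)–(1.674,1.000)
cell (1,2): code 1000 → (2.000,2.961)–(1.319,2.000)
cell (2,0): code 0110 → (2.000,0.739)–(3.000,0.453)
cell (2,2): code 1101 → (2.544,3.000)–(2.000,2.961)
cell (2,3): code 1000 → (3.000,3.030)–(2.544,3.000)
cell (3,0): code 0010 → (3.000,0.453)–(3.732,1.000)
cell (3,1): code 0011 → (3.732,1.000)–(3.955,2.000)
cell (3,2): code 0011 → (3.955,2.000)–(3.036,3.000)
cell (3,3): code 0001 → (3.036,3.000)–(3.000,3.030)
total: 10 segments, chained into 1 closed loop(s), length Σ = 8.042074

segments=10 loops=1 length=8.042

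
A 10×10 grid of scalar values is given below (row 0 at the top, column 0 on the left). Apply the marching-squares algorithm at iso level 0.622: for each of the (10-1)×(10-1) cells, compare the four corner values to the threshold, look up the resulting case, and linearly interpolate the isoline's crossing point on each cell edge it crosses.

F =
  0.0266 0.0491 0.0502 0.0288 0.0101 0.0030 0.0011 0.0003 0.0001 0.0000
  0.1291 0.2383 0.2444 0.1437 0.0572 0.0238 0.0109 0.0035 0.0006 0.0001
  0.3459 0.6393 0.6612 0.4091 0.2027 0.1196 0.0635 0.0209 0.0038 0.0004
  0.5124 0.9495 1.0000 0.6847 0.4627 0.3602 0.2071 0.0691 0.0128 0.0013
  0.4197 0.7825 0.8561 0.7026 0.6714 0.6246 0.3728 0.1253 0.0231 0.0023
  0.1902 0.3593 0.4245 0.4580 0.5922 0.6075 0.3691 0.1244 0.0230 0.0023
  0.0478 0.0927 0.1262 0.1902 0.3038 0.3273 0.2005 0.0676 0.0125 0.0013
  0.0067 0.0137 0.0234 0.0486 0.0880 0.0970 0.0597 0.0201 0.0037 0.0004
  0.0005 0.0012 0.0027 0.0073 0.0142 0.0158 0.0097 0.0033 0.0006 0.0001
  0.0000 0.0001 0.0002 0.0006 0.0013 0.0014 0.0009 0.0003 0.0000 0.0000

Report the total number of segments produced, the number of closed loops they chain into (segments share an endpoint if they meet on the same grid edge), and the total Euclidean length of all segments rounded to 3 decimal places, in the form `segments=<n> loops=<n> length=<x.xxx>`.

segments=16 loops=1 length=12.030

cell (1,0): code 0100 → (1.957,1.000)–(2.000,0.941)
cell (1,1): code 1100 → (1.906,2.000)–(1.957,1.000)
cell (1,2): code 1000 → (2.000,2.155)–(1.906,2.000)
cell (2,0): code 0110 → (2.000,0.941)–(3.000,0.251)
cell (2,2): code 1101 → (2.772,3.000)–(2.000,2.155)
cell (2,3): code 1000 → (3.000,3.282)–(2.772,3.000)
cell (3,0): code 0110 → (3.000,0.251)–(4.000,0.558)
cell (3,3): code 1101 → (3.763,4.000)–(3.000,3.282)
cell (3,4): code 1100 → (3.990,5.000)–(3.763,4.000)
cell (3,5): code 1000 → (4.000,5.010)–(3.990,5.000)
cell (4,0): code 0010 → (4.000,0.558)–(4.379,1.000)
cell (4,1): code 0011 → (4.379,1.000)–(4.542,2.000)
cell (4,2): code 0011 → (4.542,2.000)–(4.330,3.000)
cell (4,3): code 0011 → (4.330,3.000)–(4.624,4.000)
cell (4,4): code 0011 → (4.624,4.000)–(4.152,5.000)
cell (4,5): code 0001 → (4.152,5.000)–(4.000,5.010)
total: 16 segments, chained into 1 closed loop(s), length Σ = 12.030489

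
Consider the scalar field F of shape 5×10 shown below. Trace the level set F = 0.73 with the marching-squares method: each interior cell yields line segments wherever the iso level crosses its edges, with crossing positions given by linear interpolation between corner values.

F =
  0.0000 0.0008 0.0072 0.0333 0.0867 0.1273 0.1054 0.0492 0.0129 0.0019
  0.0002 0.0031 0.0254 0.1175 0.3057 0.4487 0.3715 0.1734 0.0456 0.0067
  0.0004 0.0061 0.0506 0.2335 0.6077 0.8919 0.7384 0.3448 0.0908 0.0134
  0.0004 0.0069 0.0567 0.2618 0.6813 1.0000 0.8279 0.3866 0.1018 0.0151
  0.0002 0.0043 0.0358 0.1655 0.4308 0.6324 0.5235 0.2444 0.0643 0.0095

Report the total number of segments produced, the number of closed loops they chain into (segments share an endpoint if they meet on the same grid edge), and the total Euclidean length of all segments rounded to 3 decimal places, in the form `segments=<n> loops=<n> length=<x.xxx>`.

cell (1,4): code 0100 → (1.635,5.000)–(2.000,4.430)
cell (1,5): code 1100 → (1.977,6.000)–(1.635,5.000)
cell (1,6): code 1000 → (2.000,6.021)–(1.977,6.000)
cell (2,4): code 0110 → (2.000,4.430)–(3.000,4.153)
cell (2,6): code 1001 → (3.000,6.222)–(2.000,6.021)
cell (3,4): code 0010 → (3.000,4.153)–(3.734,5.000)
cell (3,5): code 0011 → (3.734,5.000)–(3.322,6.000)
cell (3,6): code 0001 → (3.322,6.000)–(3.000,6.222)
total: 8 segments, chained into 1 closed loop(s), length Σ = 6.416569

segments=8 loops=1 length=6.417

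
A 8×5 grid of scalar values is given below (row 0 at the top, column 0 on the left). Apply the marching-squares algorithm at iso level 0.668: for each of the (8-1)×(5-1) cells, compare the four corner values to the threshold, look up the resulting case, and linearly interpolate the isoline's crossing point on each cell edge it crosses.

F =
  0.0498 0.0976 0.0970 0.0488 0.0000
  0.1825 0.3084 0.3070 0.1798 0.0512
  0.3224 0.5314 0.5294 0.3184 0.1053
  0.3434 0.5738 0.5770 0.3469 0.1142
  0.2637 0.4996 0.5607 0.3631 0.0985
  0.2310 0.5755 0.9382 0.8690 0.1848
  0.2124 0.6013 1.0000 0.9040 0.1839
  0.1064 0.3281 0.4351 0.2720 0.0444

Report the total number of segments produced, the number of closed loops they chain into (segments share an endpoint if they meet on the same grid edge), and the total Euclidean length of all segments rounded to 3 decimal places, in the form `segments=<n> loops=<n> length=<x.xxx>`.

cell (4,1): code 0100 → (4.284,2.000)–(5.000,1.255)
cell (4,2): code 1100 → (4.603,3.000)–(4.284,2.000)
cell (4,3): code 1000 → (5.000,3.294)–(4.603,3.000)
cell (5,1): code 0110 → (5.000,1.255)–(6.000,1.167)
cell (5,3): code 1001 → (6.000,3.328)–(5.000,3.294)
cell (6,1): code 0010 → (6.000,1.167)–(6.588,2.000)
cell (6,2): code 0011 → (6.588,2.000)–(6.373,3.000)
cell (6,3): code 0001 → (6.373,3.000)–(6.000,3.328)
total: 8 segments, chained into 1 closed loop(s), length Σ = 7.119885

segments=8 loops=1 length=7.120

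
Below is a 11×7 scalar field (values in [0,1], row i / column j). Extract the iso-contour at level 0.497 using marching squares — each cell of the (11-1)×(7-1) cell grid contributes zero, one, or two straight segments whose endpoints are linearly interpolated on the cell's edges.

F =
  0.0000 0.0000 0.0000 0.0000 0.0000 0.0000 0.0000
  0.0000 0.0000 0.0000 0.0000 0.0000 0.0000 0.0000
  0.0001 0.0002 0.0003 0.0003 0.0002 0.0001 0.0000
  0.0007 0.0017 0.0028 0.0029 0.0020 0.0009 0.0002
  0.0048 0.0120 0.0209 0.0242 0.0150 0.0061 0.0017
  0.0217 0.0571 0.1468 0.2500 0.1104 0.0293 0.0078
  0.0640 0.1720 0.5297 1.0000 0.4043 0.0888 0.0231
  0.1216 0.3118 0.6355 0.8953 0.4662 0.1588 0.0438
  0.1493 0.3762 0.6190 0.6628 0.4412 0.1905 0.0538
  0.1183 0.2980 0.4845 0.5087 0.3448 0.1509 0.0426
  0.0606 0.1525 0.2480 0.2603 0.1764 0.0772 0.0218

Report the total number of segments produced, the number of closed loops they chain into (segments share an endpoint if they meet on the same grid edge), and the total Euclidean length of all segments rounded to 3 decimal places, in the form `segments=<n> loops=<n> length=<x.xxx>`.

segments=12 loops=1 length=9.780

cell (5,1): code 0100 → (5.915,2.000)–(6.000,1.909)
cell (5,2): code 1100 → (5.329,3.000)–(5.915,2.000)
cell (5,3): code 1000 → (6.000,3.844)–(5.329,3.000)
cell (6,1): code 0110 → (6.000,1.909)–(7.000,1.572)
cell (6,3): code 1001 → (7.000,3.928)–(6.000,3.844)
cell (7,1): code 0110 → (7.000,1.572)–(8.000,1.498)
cell (7,3): code 1001 → (8.000,3.748)–(7.000,3.928)
cell (8,1): code 0010 → (8.000,1.498)–(8.907,2.000)
cell (8,2): code 0111 → (8.907,2.000)–(9.000,2.517)
cell (8,3): code 1001 → (9.000,3.071)–(8.000,3.748)
cell (9,2): code 0010 → (9.000,2.517)–(9.047,3.000)
cell (9,3): code 0001 → (9.047,3.000)–(9.000,3.071)
total: 12 segments, chained into 1 closed loop(s), length Σ = 9.780099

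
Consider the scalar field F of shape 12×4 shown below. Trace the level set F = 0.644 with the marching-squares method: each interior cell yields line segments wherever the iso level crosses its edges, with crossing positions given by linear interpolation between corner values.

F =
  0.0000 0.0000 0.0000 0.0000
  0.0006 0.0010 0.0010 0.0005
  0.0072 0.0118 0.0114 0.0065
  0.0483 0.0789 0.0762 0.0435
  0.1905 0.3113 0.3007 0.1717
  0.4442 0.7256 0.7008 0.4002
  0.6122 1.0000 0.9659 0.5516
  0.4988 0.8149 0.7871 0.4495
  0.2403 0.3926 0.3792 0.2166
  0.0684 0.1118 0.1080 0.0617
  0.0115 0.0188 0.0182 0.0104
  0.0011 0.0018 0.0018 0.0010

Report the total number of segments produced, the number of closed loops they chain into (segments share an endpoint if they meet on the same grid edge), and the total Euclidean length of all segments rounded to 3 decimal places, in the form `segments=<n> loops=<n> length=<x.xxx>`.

segments=10 loops=1 length=8.286

cell (4,0): code 0100 → (4.803,1.000)–(5.000,0.710)
cell (4,1): code 1100 → (4.858,2.000)–(4.803,1.000)
cell (4,2): code 1000 → (5.000,2.189)–(4.858,2.000)
cell (5,0): code 0110 → (5.000,0.710)–(6.000,0.082)
cell (5,2): code 1001 → (6.000,2.777)–(5.000,2.189)
cell (6,0): code 0110 → (6.000,0.082)–(7.000,0.459)
cell (6,2): code 1001 → (7.000,2.424)–(6.000,2.777)
cell (7,0): code 0010 → (7.000,0.459)–(7.405,1.000)
cell (7,1): code 0011 → (7.405,1.000)–(7.351,2.000)
cell (7,2): code 0001 → (7.351,2.000)–(7.000,2.424)
total: 10 segments, chained into 1 closed loop(s), length Σ = 8.285662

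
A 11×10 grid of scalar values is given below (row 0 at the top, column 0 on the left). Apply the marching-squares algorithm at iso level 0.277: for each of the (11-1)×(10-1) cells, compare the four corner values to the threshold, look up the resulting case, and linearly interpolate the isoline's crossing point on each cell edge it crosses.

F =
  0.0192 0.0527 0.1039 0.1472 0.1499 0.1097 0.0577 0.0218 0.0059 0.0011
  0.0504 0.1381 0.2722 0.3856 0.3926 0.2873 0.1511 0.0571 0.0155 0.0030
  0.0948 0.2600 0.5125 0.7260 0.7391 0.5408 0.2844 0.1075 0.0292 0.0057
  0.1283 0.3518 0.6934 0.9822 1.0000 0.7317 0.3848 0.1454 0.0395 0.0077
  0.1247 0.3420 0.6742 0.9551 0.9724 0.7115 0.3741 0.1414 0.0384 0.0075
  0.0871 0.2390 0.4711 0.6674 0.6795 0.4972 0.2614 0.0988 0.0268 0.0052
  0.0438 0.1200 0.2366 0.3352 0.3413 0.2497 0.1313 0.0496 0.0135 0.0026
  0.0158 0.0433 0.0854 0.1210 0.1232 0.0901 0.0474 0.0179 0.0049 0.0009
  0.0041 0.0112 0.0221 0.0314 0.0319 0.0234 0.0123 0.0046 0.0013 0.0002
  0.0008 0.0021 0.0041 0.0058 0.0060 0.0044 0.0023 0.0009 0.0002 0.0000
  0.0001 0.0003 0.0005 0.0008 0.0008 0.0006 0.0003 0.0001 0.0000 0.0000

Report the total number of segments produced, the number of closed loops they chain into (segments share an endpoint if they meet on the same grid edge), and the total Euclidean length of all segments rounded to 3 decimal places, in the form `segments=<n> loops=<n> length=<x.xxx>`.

segments=24 loops=1 length=18.043

cell (0,2): code 0100 → (0.544,3.000)–(1.000,2.042)
cell (0,3): code 1100 → (0.524,4.000)–(0.544,3.000)
cell (0,4): code 1100 → (0.942,5.000)–(0.524,4.000)
cell (0,5): code 1000 → (1.000,5.076)–(0.942,5.000)
cell (1,1): code 0100 → (1.020,2.000)–(2.000,1.067)
cell (1,2): code 1110 → (1.000,2.042)–(1.020,2.000)
cell (1,5): code 1101 → (1.944,6.000)–(1.000,5.076)
cell (1,6): code 1000 → (2.000,6.042)–(1.944,6.000)
cell (2,0): code 0100 → (2.185,1.000)–(3.000,0.665)
cell (2,1): code 1110 → (2.000,1.067)–(2.185,1.000)
cell (2,6): code 1001 → (3.000,6.450)–(2.000,6.042)
cell (3,0): code 0110 → (3.000,0.665)–(4.000,0.701)
cell (3,6): code 1001 → (4.000,6.417)–(3.000,6.450)
cell (4,0): code 0010 → (4.000,0.701)–(4.631,1.000)
cell (4,1): code 0111 → (4.631,1.000)–(5.000,1.164)
cell (4,5): code 1011 → (5.000,5.934)–(4.862,6.000)
cell (4,6): code 0001 → (4.862,6.000)–(4.000,6.417)
cell (5,1): code 0010 → (5.000,1.164)–(5.828,2.000)
cell (5,2): code 0111 → (5.828,2.000)–(6.000,2.410)
cell (5,4): code 1011 → (6.000,4.702)–(5.890,5.000)
cell (5,5): code 0001 → (5.890,5.000)–(5.000,5.934)
cell (6,2): code 0010 → (6.000,2.410)–(6.272,3.000)
cell (6,3): code 0011 → (6.272,3.000)–(6.295,4.000)
cell (6,4): code 0001 → (6.295,4.000)–(6.000,4.702)
total: 24 segments, chained into 1 closed loop(s), length Σ = 18.042927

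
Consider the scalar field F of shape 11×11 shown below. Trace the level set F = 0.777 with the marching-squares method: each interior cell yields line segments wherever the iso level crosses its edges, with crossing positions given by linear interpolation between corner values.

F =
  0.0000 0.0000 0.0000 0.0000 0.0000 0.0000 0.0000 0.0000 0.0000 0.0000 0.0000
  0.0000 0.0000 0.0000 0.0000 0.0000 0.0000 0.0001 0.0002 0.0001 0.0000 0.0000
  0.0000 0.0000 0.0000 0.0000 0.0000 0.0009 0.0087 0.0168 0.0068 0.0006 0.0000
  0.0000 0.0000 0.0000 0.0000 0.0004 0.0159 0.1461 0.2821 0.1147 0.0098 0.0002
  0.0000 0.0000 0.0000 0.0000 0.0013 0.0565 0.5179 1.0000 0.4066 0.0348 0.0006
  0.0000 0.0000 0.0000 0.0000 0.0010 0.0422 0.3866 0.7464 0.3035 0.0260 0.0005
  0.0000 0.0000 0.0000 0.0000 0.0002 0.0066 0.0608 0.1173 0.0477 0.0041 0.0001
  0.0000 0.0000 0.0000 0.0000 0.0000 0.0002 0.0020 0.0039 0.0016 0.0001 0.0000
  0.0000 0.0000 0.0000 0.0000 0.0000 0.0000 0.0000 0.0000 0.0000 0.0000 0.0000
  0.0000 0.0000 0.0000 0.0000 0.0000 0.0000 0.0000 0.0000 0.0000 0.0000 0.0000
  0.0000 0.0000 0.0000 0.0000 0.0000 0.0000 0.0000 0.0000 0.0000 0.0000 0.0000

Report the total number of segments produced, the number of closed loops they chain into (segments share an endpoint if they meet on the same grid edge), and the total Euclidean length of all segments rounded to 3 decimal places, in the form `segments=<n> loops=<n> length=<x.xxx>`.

segments=4 loops=1 length=2.995

cell (3,6): code 0100 → (3.689,7.000)–(4.000,6.537)
cell (3,7): code 1000 → (4.000,7.376)–(3.689,7.000)
cell (4,6): code 0010 → (4.000,6.537)–(4.879,7.000)
cell (4,7): code 0001 → (4.879,7.000)–(4.000,7.376)
total: 4 segments, chained into 1 closed loop(s), length Σ = 2.994594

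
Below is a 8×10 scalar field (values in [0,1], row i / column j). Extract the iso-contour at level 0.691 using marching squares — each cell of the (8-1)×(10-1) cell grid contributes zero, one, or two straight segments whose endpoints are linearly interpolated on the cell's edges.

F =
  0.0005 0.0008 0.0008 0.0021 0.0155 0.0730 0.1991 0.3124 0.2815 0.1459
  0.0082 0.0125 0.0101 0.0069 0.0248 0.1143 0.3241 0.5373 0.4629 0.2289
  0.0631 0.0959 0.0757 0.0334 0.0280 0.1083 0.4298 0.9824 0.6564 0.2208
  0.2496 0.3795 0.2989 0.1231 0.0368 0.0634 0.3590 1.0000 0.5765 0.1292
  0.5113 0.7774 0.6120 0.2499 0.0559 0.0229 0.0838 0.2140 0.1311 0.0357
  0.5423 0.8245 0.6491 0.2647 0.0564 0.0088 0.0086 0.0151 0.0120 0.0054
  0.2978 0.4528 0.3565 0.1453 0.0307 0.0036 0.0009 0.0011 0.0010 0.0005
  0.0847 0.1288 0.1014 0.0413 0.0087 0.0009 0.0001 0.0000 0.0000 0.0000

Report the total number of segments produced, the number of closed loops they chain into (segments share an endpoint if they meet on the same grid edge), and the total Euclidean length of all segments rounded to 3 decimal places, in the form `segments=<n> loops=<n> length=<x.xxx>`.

segments=12 loops=2 length=9.845

cell (1,6): code 0100 → (1.345,7.000)–(2.000,6.473)
cell (1,7): code 1000 → (2.000,7.894)–(1.345,7.000)
cell (2,6): code 0110 → (2.000,6.473)–(3.000,6.518)
cell (2,7): code 1001 → (3.000,7.730)–(2.000,7.894)
cell (3,0): code 0100 → (3.783,1.000)–(4.000,0.675)
cell (3,1): code 1000 → (4.000,1.522)–(3.783,1.000)
cell (3,6): code 0010 → (3.000,6.518)–(3.393,7.000)
cell (3,7): code 0001 → (3.393,7.000)–(3.000,7.730)
cell (4,0): code 0110 → (4.000,0.675)–(5.000,0.527)
cell (4,1): code 1001 → (5.000,1.761)–(4.000,1.522)
cell (5,0): code 0010 → (5.000,0.527)–(5.359,1.000)
cell (5,1): code 0001 → (5.359,1.000)–(5.000,1.761)
total: 12 segments, chained into 2 closed loop(s), length Σ = 9.844810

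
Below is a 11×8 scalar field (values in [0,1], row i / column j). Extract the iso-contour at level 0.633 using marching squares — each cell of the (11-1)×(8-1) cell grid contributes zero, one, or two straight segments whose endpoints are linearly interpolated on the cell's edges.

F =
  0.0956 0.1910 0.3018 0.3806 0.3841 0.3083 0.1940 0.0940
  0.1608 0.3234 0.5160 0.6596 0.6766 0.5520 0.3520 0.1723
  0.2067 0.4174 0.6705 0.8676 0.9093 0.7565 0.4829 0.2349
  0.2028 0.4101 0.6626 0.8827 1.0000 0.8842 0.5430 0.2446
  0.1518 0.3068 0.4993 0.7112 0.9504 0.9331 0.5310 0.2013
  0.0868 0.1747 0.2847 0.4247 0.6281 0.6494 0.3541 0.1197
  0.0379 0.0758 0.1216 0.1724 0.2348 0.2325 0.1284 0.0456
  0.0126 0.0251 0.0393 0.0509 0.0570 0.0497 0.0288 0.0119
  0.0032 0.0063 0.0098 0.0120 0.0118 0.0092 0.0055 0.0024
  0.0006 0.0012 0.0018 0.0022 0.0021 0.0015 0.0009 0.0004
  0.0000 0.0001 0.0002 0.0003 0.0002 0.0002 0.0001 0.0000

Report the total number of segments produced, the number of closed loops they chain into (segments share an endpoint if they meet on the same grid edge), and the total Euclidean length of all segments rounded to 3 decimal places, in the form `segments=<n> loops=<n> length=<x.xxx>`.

segments=18 loops=1 length=12.763

cell (0,2): code 0100 → (0.905,3.000)–(1.000,2.815)
cell (0,3): code 1100 → (0.851,4.000)–(0.905,3.000)
cell (0,4): code 1000 → (1.000,4.350)–(0.851,4.000)
cell (1,1): code 0100 → (1.757,2.000)–(2.000,1.852)
cell (1,2): code 1110 → (1.000,2.815)–(1.757,2.000)
cell (1,4): code 1101 → (1.396,5.000)–(1.000,4.350)
cell (1,5): code 1000 → (2.000,5.451)–(1.396,5.000)
cell (2,1): code 0110 → (2.000,1.852)–(3.000,1.883)
cell (2,5): code 1001 → (3.000,5.736)–(2.000,5.451)
cell (3,1): code 0010 → (3.000,1.883)–(3.181,2.000)
cell (3,2): code 0111 → (3.181,2.000)–(4.000,2.631)
cell (3,5): code 1001 → (4.000,5.746)–(3.000,5.736)
cell (4,2): code 0010 → (4.000,2.631)–(4.273,3.000)
cell (4,3): code 0011 → (4.273,3.000)–(4.985,4.000)
cell (4,4): code 0111 → (4.985,4.000)–(5.000,4.230)
cell (4,5): code 1001 → (5.000,5.056)–(4.000,5.746)
cell (5,4): code 0010 → (5.000,4.230)–(5.039,5.000)
cell (5,5): code 0001 → (5.039,5.000)–(5.000,5.056)
total: 18 segments, chained into 1 closed loop(s), length Σ = 12.763329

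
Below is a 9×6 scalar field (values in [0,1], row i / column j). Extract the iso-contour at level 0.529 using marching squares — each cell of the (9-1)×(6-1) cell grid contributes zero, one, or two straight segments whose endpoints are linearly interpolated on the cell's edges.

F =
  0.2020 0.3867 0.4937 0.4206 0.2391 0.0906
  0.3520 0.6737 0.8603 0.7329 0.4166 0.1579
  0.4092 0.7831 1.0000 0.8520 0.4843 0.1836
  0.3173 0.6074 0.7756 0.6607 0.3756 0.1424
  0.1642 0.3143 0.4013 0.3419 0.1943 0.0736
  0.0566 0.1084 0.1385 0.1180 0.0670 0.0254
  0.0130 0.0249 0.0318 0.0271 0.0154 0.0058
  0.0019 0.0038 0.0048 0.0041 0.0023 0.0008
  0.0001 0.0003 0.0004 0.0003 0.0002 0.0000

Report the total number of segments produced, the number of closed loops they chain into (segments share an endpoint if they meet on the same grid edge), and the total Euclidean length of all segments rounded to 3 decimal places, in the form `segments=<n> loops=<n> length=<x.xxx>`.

cell (0,0): code 0100 → (0.496,1.000)–(1.000,0.550)
cell (0,1): code 1100 → (0.096,2.000)–(0.496,1.000)
cell (0,2): code 1100 → (0.347,3.000)–(0.096,2.000)
cell (0,3): code 1000 → (1.000,3.645)–(0.347,3.000)
cell (1,0): code 0110 → (1.000,0.550)–(2.000,0.320)
cell (1,3): code 1001 → (2.000,3.878)–(1.000,3.645)
cell (2,0): code 0110 → (2.000,0.320)–(3.000,0.730)
cell (2,3): code 1001 → (3.000,3.462)–(2.000,3.878)
cell (3,0): code 0010 → (3.000,0.730)–(3.267,1.000)
cell (3,1): code 0011 → (3.267,1.000)–(3.659,2.000)
cell (3,2): code 0011 → (3.659,2.000)–(3.413,3.000)
cell (3,3): code 0001 → (3.413,3.000)–(3.000,3.462)
total: 12 segments, chained into 1 closed loop(s), length Σ = 11.021398

segments=12 loops=1 length=11.021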